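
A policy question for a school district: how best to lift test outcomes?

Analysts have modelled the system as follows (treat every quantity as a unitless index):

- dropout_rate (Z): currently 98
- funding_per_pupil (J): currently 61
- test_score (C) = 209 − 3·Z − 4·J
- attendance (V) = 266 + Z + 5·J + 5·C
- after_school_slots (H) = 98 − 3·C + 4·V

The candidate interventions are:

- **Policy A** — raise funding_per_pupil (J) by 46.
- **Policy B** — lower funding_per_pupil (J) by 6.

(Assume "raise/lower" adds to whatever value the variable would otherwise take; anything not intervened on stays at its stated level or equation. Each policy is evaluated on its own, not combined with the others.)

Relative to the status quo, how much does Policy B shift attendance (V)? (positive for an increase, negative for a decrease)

Baseline:
  Z = 98
  J = 61
  C = 209 − 3·98 − 4·61 = -329
  V = 266 + 98 + 5·61 + 5·(-329) = -976
Policy B (J − 6):
  Z = 98
  J = 61 − 6 = 55
  C = 209 − 3·98 − 4·55 = -305
  V = 266 + 98 + 5·55 + 5·(-305) = -886
Change in V: -886 − (-976) = 90

90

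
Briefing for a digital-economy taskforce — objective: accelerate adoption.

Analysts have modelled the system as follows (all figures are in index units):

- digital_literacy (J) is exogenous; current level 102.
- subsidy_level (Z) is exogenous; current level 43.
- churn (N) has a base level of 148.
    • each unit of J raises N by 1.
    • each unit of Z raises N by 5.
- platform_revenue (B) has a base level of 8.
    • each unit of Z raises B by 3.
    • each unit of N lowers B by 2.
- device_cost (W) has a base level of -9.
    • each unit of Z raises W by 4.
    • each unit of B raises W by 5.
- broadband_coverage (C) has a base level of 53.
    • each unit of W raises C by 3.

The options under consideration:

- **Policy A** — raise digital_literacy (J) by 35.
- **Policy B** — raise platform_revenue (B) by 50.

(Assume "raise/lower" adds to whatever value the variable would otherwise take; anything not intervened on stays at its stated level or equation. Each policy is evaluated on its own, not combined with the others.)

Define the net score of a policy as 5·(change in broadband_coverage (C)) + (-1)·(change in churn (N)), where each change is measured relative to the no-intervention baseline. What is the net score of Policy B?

3750

Baseline:
  J = 102
  Z = 43
  N = 148 + 102 + 5·43 = 465
  B = 8 + 3·43 − 2·465 = -793
  W = -9 + 4·43 + 5·(-793) = -3802
  C = 53 + 3·(-3802) = -11353
Policy B (B + 50):
  J = 102
  Z = 43
  N = 148 + 102 + 5·43 = 465
  B = 8 + 3·43 − 2·465 (+50 from intervention) = -743
  W = -9 + 4·43 + 5·(-743) = -3552
  C = 53 + 3·(-3552) = -10603
ΔC = -10603 − (-11353) = 750; ΔN = 465 − 465 = 0
Score = 5·750 + (-1)·0 = 3750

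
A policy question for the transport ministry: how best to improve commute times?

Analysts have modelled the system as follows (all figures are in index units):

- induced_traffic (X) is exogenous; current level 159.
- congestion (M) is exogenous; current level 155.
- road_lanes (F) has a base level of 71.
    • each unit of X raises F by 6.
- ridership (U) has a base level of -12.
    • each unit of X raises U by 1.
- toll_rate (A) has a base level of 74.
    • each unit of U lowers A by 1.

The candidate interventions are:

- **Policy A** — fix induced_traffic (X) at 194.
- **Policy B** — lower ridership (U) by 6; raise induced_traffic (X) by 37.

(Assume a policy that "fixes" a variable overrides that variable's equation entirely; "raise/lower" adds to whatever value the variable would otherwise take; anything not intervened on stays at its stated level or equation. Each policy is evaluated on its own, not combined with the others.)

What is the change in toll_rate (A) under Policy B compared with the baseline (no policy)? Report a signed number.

-31

Baseline:
  X = 159
  U = -12 + 159 = 147
  A = 74 − 147 = -73
Policy B (U − 6, X + 37):
  X = 159 + 37 = 196
  U = -12 + 196 (−6 from intervention) = 178
  A = 74 − 178 = -104
Change in A: -104 − (-73) = -31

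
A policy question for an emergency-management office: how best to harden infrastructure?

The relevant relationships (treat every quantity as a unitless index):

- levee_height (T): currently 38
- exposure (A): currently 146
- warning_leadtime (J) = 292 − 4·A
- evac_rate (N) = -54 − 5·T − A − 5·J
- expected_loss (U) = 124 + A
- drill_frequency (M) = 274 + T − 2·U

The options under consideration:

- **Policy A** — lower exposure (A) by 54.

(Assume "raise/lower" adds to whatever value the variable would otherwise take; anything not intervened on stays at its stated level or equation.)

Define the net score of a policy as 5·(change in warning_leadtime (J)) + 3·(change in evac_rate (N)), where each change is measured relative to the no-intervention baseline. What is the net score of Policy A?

Baseline:
  T = 38
  A = 146
  J = 292 − 4·146 = -292
  N = -54 − 5·38 − 146 − 5·(-292) = 1070
Policy A (A − 54):
  T = 38
  A = 146 − 54 = 92
  J = 292 − 4·92 = -76
  N = -54 − 5·38 − 92 − 5·(-76) = 44
ΔJ = -76 − (-292) = 216; ΔN = 44 − 1070 = -1026
Score = 5·216 + 3·(-1026) = -1998

-1998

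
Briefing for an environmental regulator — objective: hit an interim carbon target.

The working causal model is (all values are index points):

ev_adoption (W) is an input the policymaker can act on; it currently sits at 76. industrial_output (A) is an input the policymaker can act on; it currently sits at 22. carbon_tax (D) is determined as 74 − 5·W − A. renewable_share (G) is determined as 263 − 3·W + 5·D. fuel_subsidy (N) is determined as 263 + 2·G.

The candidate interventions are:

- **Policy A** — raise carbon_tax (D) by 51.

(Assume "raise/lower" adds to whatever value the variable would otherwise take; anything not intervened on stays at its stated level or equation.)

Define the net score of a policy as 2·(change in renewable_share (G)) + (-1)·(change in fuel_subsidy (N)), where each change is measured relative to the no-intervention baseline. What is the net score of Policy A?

0

Baseline:
  W = 76
  A = 22
  D = 74 − 5·76 − 22 = -328
  G = 263 − 3·76 + 5·(-328) = -1605
  N = 263 + 2·(-1605) = -2947
Policy A (D + 51):
  W = 76
  A = 22
  D = 74 − 5·76 − 22 (+51 from intervention) = -277
  G = 263 − 3·76 + 5·(-277) = -1350
  N = 263 + 2·(-1350) = -2437
ΔG = -1350 − (-1605) = 255; ΔN = -2437 − (-2947) = 510
Score = 2·255 + (-1)·510 = 0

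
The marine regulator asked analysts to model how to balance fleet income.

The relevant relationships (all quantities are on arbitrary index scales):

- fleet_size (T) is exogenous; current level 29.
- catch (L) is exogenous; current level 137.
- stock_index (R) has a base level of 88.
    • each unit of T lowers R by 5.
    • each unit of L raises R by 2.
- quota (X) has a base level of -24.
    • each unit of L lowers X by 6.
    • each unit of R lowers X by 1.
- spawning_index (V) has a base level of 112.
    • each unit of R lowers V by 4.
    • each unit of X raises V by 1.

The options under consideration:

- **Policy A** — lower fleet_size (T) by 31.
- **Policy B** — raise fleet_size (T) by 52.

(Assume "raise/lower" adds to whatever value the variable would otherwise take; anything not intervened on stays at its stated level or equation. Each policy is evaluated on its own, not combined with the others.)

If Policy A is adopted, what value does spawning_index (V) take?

-2594

Policy A (T − 31):
  T = 29 − 31 = -2
  L = 137
  R = 88 − 5·(-2) + 2·137 = 372
  X = -24 − 6·137 − 372 = -1218
  V = 112 − 4·372 + (-1218) = -2594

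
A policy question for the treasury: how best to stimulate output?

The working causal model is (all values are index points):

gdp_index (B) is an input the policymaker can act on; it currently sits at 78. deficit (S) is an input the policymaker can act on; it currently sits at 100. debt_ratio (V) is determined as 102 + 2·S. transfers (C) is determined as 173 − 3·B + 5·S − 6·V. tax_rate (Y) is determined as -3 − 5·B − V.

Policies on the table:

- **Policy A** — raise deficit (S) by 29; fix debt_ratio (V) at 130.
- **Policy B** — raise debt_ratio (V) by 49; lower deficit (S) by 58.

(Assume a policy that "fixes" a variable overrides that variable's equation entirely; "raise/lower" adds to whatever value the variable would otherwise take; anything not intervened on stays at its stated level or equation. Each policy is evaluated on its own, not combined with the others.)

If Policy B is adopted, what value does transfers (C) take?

Policy B (V + 49, S − 58):
  B = 78
  S = 100 − 58 = 42
  V = 102 + 2·42 (+49 from intervention) = 235
  C = 173 − 3·78 + 5·42 − 6·235 = -1261

-1261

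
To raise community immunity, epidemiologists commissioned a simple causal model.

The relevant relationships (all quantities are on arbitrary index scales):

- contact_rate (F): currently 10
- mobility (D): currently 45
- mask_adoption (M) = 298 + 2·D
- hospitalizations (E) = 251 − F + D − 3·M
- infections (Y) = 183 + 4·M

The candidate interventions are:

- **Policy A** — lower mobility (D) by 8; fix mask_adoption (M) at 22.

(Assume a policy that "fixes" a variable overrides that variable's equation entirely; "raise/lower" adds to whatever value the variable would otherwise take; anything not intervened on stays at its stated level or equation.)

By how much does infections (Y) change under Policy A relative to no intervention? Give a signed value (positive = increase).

Baseline:
  D = 45
  M = 298 + 2·45 = 388
  Y = 183 + 4·388 = 1735
Policy A (D − 8, M := 22):
  D = 45 − 8 = 37
  M = 22
  Y = 183 + 4·22 = 271
Change in Y: 271 − 1735 = -1464

-1464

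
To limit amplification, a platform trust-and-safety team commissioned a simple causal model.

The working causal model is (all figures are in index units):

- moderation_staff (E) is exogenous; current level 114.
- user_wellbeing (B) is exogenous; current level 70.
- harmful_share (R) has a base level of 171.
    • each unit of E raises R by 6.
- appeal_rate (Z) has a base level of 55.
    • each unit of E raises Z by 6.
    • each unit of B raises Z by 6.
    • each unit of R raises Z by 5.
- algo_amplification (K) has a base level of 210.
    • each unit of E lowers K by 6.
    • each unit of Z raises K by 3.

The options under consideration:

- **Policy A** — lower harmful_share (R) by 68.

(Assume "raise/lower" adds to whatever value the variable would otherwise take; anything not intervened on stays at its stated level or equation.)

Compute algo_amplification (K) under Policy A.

Policy A (R − 68):
  E = 114
  B = 70
  R = 171 + 6·114 (−68 from intervention) = 787
  Z = 55 + 6·114 + 6·70 + 5·787 = 5094
  K = 210 − 6·114 + 3·5094 = 14808

14808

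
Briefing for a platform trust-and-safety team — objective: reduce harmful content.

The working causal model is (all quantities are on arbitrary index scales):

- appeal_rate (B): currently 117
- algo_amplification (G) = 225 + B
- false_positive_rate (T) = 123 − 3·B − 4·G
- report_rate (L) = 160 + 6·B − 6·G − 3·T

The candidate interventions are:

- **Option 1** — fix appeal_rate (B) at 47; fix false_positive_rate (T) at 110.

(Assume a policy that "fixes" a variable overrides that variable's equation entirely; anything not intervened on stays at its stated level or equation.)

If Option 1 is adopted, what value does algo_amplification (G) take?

272

Option 1 (B := 47, T := 110):
  B = 47
  G = 225 + 47 = 272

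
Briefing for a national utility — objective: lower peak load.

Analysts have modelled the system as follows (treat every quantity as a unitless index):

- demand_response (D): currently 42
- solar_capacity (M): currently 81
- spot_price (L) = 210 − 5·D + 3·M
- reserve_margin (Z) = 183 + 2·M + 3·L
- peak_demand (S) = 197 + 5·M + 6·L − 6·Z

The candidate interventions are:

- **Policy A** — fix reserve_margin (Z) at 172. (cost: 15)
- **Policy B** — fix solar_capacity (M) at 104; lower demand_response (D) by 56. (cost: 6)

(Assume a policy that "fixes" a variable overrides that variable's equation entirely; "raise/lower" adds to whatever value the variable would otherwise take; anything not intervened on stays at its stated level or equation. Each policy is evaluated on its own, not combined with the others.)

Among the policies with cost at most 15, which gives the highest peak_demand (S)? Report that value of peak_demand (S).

1028

Policy A (Z := 172):
  D = 42
  M = 81
  L = 210 − 5·42 + 3·81 = 243
  Z = 172
  S = 197 + 5·81 + 6·243 − 6·172 = 1028
Policy B (M := 104, D − 56):
  D = 42 − 56 = -14
  M = 104
  L = 210 − 5·(-14) + 3·104 = 592
  Z = 183 + 2·104 + 3·592 = 2167
  S = 197 + 5·104 + 6·592 − 6·2167 = -8733
Comparing — Policy A: S=1028, Policy B: S=-8733. Highest is 1028 (Policy A).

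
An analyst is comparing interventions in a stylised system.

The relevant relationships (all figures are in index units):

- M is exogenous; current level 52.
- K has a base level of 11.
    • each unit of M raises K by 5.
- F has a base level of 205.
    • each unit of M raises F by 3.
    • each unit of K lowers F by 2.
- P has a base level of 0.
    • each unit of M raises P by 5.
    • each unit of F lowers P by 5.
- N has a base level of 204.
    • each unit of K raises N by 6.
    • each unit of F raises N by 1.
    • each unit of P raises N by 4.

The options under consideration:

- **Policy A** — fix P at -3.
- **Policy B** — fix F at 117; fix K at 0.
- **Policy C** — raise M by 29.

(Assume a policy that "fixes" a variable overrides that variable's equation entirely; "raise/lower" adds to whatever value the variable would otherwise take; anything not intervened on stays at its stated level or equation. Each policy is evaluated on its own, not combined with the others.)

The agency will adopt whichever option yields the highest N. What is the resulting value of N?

11616

Policy A (P := -3):
  M = 52
  K = 11 + 5·52 = 271
  F = 205 + 3·52 − 2·271 = -181
  P = -3
  N = 204 + 6·271 + (-181) + 4·(-3) = 1637
Policy B (F := 117, K := 0):
  M = 52
  K = 0
  F = 117
  P = 0 + 5·52 − 5·117 = -325
  N = 204 + 6·0 + 117 + 4·(-325) = -979
Policy C (M + 29):
  M = 52 + 29 = 81
  K = 11 + 5·81 = 416
  F = 205 + 3·81 − 2·416 = -384
  P = 0 + 5·81 − 5·(-384) = 2325
  N = 204 + 6·416 + (-384) + 4·2325 = 11616
Comparing — Policy A: N=1637, Policy B: N=-979, Policy C: N=11616. Highest is 11616 (Policy C).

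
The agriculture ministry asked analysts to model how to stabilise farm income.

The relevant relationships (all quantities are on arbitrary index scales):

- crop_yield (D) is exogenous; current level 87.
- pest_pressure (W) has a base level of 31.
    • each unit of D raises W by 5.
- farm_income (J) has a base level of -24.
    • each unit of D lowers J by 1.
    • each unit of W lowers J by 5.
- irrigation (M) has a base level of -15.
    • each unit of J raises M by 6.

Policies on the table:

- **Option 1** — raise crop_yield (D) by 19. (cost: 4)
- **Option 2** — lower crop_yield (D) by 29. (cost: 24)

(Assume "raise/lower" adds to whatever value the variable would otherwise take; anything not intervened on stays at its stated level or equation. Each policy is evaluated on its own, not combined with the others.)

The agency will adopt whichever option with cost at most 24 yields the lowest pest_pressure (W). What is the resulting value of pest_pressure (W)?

Option 1 (D + 19):
  D = 87 + 19 = 106
  W = 31 + 5·106 = 561
Option 2 (D − 29):
  D = 87 − 29 = 58
  W = 31 + 5·58 = 321
Comparing — Option 1: W=561, Option 2: W=321. Lowest is 321 (Option 2).

321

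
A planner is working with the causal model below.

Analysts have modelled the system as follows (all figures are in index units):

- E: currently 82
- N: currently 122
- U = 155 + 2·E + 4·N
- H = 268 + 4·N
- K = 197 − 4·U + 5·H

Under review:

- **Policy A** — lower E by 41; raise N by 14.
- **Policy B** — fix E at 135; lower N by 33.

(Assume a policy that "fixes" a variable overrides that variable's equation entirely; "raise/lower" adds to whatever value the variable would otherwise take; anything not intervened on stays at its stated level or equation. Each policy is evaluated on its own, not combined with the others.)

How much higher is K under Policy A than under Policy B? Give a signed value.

940

Policy A (E − 41, N + 14):
  E = 82 − 41 = 41
  N = 122 + 14 = 136
  U = 155 + 2·41 + 4·136 = 781
  H = 268 + 4·136 = 812
  K = 197 − 4·781 + 5·812 = 1133
Policy B (E := 135, N − 33):
  E = 135
  N = 122 − 33 = 89
  U = 155 + 2·135 + 4·89 = 781
  H = 268 + 4·89 = 624
  K = 197 − 4·781 + 5·624 = 193
K: 1133 − 193 = 940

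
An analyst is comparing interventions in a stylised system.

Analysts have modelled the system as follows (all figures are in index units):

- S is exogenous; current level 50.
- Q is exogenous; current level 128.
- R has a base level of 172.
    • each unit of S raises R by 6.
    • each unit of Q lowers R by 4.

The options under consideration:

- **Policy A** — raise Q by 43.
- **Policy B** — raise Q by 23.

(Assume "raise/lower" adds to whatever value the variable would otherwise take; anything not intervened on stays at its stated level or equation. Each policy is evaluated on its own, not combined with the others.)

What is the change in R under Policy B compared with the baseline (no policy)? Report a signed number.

-92

Baseline:
  S = 50
  Q = 128
  R = 172 + 6·50 − 4·128 = -40
Policy B (Q + 23):
  S = 50
  Q = 128 + 23 = 151
  R = 172 + 6·50 − 4·151 = -132
Change in R: -132 − (-40) = -92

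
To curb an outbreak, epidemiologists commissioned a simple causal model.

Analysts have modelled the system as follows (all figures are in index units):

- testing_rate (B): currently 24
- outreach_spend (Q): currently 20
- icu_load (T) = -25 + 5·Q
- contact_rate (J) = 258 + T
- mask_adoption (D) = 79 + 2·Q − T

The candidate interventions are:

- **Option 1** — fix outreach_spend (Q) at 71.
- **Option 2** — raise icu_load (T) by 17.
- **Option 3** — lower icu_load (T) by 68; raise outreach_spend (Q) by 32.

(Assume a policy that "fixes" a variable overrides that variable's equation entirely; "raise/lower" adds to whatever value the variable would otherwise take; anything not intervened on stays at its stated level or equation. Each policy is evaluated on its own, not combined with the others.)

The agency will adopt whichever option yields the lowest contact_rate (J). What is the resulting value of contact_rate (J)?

350

Option 1 (Q := 71):
  Q = 71
  T = -25 + 5·71 = 330
  J = 258 + 330 = 588
Option 2 (T + 17):
  Q = 20
  T = -25 + 5·20 (+17 from intervention) = 92
  J = 258 + 92 = 350
Option 3 (T − 68, Q + 32):
  Q = 20 + 32 = 52
  T = -25 + 5·52 (−68 from intervention) = 167
  J = 258 + 167 = 425
Comparing — Option 1: J=588, Option 2: J=350, Option 3: J=425. Lowest is 350 (Option 2).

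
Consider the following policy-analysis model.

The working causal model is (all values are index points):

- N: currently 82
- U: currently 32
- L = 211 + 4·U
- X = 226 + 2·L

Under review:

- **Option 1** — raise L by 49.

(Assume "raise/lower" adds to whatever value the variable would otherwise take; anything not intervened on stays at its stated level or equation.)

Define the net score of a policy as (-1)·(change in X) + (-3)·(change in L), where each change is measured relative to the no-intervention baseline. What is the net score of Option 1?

-245

Baseline:
  U = 32
  L = 211 + 4·32 = 339
  X = 226 + 2·339 = 904
Option 1 (L + 49):
  U = 32
  L = 211 + 4·32 (+49 from intervention) = 388
  X = 226 + 2·388 = 1002
ΔX = 1002 − 904 = 98; ΔL = 388 − 339 = 49
Score = (-1)·98 + (-3)·49 = -245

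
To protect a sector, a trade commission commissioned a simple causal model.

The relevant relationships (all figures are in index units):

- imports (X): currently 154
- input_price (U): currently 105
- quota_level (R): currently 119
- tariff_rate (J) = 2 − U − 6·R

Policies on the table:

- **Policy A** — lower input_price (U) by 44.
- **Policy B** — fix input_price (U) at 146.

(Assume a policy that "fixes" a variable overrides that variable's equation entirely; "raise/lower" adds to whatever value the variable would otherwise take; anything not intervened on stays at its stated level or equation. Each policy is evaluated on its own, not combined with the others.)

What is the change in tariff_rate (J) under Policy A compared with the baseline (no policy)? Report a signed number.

44

Baseline:
  U = 105
  R = 119
  J = 2 − 105 − 6·119 = -817
Policy A (U − 44):
  U = 105 − 44 = 61
  R = 119
  J = 2 − 61 − 6·119 = -773
Change in J: -773 − (-817) = 44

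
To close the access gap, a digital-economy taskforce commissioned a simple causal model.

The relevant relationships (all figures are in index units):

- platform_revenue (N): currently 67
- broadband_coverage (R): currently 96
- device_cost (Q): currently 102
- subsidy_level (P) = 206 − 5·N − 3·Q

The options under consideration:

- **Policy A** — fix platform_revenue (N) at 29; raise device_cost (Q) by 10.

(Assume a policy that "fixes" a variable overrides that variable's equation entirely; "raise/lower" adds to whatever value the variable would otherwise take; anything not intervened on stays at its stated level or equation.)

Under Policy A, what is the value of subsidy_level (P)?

Policy A (N := 29, Q + 10):
  N = 29
  Q = 102 + 10 = 112
  P = 206 − 5·29 − 3·112 = -275

-275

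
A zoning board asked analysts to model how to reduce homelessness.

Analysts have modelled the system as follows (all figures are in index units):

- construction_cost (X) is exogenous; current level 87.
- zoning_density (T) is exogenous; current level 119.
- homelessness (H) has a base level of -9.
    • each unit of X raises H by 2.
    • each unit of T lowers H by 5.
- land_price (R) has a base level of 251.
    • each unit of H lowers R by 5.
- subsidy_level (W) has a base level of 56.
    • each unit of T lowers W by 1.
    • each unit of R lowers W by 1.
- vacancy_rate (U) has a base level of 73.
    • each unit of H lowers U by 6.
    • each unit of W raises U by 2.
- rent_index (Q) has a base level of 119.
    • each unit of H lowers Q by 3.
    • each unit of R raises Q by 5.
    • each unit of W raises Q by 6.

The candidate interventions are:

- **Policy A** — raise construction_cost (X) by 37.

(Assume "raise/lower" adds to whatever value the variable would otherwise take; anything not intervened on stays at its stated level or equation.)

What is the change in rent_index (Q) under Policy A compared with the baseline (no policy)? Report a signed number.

148

Baseline:
  X = 87
  T = 119
  H = -9 + 2·87 − 5·119 = -430
  R = 251 − 5·(-430) = 2401
  W = 56 − 119 − 2401 = -2464
  Q = 119 − 3·(-430) + 5·2401 + 6·(-2464) = -1370
Policy A (X + 37):
  X = 87 + 37 = 124
  T = 119
  H = -9 + 2·124 − 5·119 = -356
  R = 251 − 5·(-356) = 2031
  W = 56 − 119 − 2031 = -2094
  Q = 119 − 3·(-356) + 5·2031 + 6·(-2094) = -1222
Change in Q: -1222 − (-1370) = 148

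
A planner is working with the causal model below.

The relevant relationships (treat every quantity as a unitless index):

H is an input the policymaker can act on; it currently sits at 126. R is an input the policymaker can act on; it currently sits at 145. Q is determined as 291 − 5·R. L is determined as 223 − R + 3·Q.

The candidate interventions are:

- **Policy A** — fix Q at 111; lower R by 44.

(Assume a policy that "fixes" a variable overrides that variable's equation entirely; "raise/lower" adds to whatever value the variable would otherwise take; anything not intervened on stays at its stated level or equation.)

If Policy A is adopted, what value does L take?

455

Policy A (Q := 111, R − 44):
  R = 145 − 44 = 101
  Q = 111
  L = 223 − 101 + 3·111 = 455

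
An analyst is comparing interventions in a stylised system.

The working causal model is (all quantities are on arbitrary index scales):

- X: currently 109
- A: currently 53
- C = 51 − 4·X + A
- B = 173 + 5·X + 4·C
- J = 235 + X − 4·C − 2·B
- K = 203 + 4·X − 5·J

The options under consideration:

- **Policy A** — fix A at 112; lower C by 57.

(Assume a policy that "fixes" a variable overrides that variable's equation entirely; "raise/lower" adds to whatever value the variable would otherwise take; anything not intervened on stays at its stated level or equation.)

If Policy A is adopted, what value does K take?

-13701

Policy A (A := 112, C − 57):
  X = 109
  A = 112
  C = 51 − 4·109 + 112 (−57 from intervention) = -330
  B = 173 + 5·109 + 4·(-330) = -602
  J = 235 + 109 − 4·(-330) − 2·(-602) = 2868
  K = 203 + 4·109 − 5·2868 = -13701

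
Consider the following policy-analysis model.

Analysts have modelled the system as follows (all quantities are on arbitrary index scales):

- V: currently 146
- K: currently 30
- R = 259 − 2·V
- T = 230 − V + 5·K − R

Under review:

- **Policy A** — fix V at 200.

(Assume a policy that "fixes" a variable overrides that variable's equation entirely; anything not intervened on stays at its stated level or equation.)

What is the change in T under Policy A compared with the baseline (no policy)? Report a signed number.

54

Baseline:
  V = 146
  K = 30
  R = 259 − 2·146 = -33
  T = 230 − 146 + 5·30 − (-33) = 267
Policy A (V := 200):
  V = 200
  K = 30
  R = 259 − 2·200 = -141
  T = 230 − 200 + 5·30 − (-141) = 321
Change in T: 321 − 267 = 54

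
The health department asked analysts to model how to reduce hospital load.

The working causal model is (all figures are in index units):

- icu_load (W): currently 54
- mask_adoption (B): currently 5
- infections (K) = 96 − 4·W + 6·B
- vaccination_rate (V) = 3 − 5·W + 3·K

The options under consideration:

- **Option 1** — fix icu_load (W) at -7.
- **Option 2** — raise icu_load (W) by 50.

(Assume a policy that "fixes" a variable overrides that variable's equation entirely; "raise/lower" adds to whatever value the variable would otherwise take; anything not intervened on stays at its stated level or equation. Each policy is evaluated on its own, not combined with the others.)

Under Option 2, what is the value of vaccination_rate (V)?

Option 2 (W + 50):
  W = 54 + 50 = 104
  B = 5
  K = 96 − 4·104 + 6·5 = -290
  V = 3 − 5·104 + 3·(-290) = -1387

-1387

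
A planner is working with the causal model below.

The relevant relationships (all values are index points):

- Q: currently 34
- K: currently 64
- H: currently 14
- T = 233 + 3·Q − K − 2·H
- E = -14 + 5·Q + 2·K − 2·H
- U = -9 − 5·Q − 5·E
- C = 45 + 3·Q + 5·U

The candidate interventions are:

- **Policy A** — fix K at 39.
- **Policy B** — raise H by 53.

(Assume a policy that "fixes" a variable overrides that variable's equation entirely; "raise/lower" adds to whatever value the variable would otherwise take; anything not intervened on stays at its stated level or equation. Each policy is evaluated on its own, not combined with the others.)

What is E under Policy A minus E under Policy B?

Policy A (K := 39):
  Q = 34
  K = 39
  H = 14
  E = -14 + 5·34 + 2·39 − 2·14 = 206
Policy B (H + 53):
  Q = 34
  K = 64
  H = 14 + 53 = 67
  E = -14 + 5·34 + 2·64 − 2·67 = 150
E: 206 − 150 = 56

56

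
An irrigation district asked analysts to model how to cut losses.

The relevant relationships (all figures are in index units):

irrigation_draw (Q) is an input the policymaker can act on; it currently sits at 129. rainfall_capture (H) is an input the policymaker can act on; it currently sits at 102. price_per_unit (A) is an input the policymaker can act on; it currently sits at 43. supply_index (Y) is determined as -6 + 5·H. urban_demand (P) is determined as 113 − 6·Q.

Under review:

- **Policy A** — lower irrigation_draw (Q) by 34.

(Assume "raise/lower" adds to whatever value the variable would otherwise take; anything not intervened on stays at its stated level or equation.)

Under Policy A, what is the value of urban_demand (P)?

Policy A (Q − 34):
  Q = 129 − 34 = 95
  P = 113 − 6·95 = -457

-457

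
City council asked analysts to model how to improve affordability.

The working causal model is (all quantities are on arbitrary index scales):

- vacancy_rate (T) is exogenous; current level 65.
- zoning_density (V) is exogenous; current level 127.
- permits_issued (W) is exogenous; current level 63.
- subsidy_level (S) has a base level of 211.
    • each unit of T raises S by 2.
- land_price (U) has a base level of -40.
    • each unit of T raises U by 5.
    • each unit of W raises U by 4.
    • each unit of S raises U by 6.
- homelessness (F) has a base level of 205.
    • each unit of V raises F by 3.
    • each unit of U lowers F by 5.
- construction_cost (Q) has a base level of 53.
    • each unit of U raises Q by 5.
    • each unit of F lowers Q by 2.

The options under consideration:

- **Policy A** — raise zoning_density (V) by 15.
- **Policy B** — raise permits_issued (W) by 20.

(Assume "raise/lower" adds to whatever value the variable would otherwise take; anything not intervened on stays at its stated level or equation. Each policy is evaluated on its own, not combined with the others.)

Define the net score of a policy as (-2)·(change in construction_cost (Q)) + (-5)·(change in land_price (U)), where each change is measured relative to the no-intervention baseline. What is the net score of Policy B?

-2800

Baseline:
  T = 65
  V = 127
  W = 63
  S = 211 + 2·65 = 341
  U = -40 + 5·65 + 4·63 + 6·341 = 2583
  F = 205 + 3·127 − 5·2583 = -12329
  Q = 53 + 5·2583 − 2·(-12329) = 37626
Policy B (W + 20):
  T = 65
  V = 127
  W = 63 + 20 = 83
  S = 211 + 2·65 = 341
  U = -40 + 5·65 + 4·83 + 6·341 = 2663
  F = 205 + 3·127 − 5·2663 = -12729
  Q = 53 + 5·2663 − 2·(-12729) = 38826
ΔQ = 38826 − 37626 = 1200; ΔU = 2663 − 2583 = 80
Score = (-2)·1200 + (-5)·80 = -2800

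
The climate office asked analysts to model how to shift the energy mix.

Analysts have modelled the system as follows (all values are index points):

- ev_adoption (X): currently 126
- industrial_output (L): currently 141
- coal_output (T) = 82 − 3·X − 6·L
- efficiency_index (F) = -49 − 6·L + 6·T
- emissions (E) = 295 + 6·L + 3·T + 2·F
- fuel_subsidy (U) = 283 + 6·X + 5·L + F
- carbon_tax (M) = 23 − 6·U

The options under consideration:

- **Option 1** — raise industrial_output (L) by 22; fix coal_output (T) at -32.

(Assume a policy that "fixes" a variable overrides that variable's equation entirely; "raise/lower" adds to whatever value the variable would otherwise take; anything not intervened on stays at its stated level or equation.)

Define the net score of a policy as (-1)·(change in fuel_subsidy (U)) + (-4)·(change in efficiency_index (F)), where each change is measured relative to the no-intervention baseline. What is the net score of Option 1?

Baseline:
  X = 126
  L = 141
  T = 82 − 3·126 − 6·141 = -1142
  F = -49 − 6·141 + 6·(-1142) = -7747
  U = 283 + 6·126 + 5·141 + (-7747) = -6003
Option 1 (L + 22, T := -32):
  X = 126
  L = 141 + 22 = 163
  T = -32
  F = -49 − 6·163 + 6·(-32) = -1219
  U = 283 + 6·126 + 5·163 + (-1219) = 635
ΔU = 635 − (-6003) = 6638; ΔF = -1219 − (-7747) = 6528
Score = (-1)·6638 + (-4)·6528 = -32750

-32750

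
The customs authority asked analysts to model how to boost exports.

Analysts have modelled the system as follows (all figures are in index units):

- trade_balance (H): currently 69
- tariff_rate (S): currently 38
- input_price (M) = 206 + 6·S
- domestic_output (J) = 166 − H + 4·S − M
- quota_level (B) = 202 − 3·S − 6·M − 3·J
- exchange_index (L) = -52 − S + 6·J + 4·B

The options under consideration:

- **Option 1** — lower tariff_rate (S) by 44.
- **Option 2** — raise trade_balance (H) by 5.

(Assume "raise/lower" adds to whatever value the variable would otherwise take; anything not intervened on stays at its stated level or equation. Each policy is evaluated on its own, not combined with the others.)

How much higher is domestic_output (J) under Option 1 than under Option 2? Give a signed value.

93

Option 1 (S − 44):
  H = 69
  S = 38 − 44 = -6
  M = 206 + 6·(-6) = 170
  J = 166 − 69 + 4·(-6) − 170 = -97
Option 2 (H + 5):
  H = 69 + 5 = 74
  S = 38
  M = 206 + 6·38 = 434
  J = 166 − 74 + 4·38 − 434 = -190
J: -97 − (-190) = 93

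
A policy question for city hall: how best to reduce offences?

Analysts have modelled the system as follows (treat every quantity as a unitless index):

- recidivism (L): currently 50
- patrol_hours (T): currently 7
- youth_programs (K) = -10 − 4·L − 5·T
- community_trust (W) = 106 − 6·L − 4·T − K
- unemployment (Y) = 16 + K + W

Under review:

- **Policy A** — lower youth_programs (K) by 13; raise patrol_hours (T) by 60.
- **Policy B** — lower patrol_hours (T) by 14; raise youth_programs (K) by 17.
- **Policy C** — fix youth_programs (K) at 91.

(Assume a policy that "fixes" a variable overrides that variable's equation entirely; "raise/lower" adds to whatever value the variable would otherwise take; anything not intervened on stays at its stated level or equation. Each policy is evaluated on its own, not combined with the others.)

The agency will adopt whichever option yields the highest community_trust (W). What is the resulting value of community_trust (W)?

96

Policy A (K − 13, T + 60):
  L = 50
  T = 7 + 60 = 67
  K = -10 − 4·50 − 5·67 (−13 from intervention) = -558
  W = 106 − 6·50 − 4·67 − (-558) = 96
Policy B (T − 14, K + 17):
  L = 50
  T = 7 − 14 = -7
  K = -10 − 4·50 − 5·(-7) (+17 from intervention) = -158
  W = 106 − 6·50 − 4·(-7) − (-158) = -8
Policy C (K := 91):
  L = 50
  T = 7
  K = 91
  W = 106 − 6·50 − 4·7 − 91 = -313
Comparing — Policy A: W=96, Policy B: W=-8, Policy C: W=-313. Highest is 96 (Policy A).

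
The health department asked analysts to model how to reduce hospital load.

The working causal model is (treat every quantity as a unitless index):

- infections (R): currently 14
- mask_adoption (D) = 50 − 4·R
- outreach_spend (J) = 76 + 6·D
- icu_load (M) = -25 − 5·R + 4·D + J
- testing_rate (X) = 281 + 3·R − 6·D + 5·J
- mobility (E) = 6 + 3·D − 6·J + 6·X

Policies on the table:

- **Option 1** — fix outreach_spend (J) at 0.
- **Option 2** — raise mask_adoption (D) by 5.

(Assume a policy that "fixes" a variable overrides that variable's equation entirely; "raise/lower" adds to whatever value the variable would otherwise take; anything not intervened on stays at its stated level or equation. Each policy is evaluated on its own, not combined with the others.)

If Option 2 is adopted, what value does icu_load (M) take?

Option 2 (D + 5):
  R = 14
  D = 50 − 4·14 (+5 from intervention) = -1
  J = 76 + 6·(-1) = 70
  M = -25 − 5·14 + 4·(-1) + 70 = -29

-29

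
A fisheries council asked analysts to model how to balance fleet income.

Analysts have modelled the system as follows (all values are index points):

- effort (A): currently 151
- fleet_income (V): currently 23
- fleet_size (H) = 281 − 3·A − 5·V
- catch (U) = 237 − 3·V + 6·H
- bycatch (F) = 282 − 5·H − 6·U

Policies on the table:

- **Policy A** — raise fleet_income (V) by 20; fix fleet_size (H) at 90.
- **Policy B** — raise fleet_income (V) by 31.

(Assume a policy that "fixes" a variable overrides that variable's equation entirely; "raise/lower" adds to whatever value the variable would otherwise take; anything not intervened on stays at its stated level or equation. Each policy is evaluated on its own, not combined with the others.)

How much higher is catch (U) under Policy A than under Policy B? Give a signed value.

Policy A (V + 20, H := 90):
  A = 151
  V = 23 + 20 = 43
  H = 90
  U = 237 − 3·43 + 6·90 = 648
Policy B (V + 31):
  A = 151
  V = 23 + 31 = 54
  H = 281 − 3·151 − 5·54 = -442
  U = 237 − 3·54 + 6·(-442) = -2577
U: 648 − (-2577) = 3225

3225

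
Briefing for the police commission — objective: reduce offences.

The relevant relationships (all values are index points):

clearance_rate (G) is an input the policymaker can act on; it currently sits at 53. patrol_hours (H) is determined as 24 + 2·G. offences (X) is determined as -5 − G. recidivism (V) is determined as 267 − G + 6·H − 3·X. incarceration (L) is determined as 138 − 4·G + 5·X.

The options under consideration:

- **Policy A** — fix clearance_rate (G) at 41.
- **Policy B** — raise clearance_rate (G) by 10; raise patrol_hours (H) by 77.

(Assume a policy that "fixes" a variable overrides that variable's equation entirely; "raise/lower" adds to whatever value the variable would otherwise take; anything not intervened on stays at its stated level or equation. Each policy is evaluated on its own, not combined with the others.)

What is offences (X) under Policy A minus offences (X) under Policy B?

Policy A (G := 41):
  G = 41
  X = -5 − 41 = -46
Policy B (G + 10, H + 77):
  G = 53 + 10 = 63
  X = -5 − 63 = -68
X: -46 − (-68) = 22

22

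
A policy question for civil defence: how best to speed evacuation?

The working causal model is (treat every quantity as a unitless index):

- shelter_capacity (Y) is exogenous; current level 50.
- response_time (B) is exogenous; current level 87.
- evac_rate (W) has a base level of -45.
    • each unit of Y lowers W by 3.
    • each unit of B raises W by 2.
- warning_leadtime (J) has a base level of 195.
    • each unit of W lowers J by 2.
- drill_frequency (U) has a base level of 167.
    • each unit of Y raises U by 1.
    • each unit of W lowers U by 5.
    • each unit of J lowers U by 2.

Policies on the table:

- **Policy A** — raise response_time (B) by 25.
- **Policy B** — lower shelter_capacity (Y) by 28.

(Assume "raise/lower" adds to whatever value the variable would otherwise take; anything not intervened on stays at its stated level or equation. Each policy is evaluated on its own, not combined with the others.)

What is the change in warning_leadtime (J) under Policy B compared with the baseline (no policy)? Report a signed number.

-168

Baseline:
  Y = 50
  B = 87
  W = -45 − 3·50 + 2·87 = -21
  J = 195 − 2·(-21) = 237
Policy B (Y − 28):
  Y = 50 − 28 = 22
  B = 87
  W = -45 − 3·22 + 2·87 = 63
  J = 195 − 2·63 = 69
Change in J: 69 − 237 = -168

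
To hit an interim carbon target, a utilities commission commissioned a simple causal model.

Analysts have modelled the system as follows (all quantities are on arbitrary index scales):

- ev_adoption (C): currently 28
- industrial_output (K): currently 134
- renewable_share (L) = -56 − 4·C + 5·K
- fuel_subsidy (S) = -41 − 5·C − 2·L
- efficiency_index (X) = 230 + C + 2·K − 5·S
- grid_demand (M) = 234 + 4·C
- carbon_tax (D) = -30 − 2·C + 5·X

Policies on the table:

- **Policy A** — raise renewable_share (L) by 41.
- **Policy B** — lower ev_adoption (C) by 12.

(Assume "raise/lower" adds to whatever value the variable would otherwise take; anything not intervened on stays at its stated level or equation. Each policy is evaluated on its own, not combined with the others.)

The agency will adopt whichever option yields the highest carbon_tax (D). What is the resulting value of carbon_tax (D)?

Policy A (L + 41):
  C = 28
  K = 134
  L = -56 − 4·28 + 5·134 (+41 from intervention) = 543
  S = -41 − 5·28 − 2·543 = -1267
  X = 230 + 28 + 2·134 − 5·(-1267) = 6861
  D = -30 − 2·28 + 5·6861 = 34219
Policy B (C − 12):
  C = 28 − 12 = 16
  K = 134
  L = -56 − 4·16 + 5·134 = 550
  S = -41 − 5·16 − 2·550 = -1221
  X = 230 + 16 + 2·134 − 5·(-1221) = 6619
  D = -30 − 2·16 + 5·6619 = 33033
Comparing — Policy A: D=34219, Policy B: D=33033. Highest is 34219 (Policy A).

34219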